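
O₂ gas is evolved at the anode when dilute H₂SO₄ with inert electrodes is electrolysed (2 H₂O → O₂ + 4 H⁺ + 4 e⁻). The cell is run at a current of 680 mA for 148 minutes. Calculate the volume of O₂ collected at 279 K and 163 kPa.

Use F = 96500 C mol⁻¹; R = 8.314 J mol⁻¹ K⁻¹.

Q = I·t = 0.6800 A × 8880.0 s = 6038 C.
n(e⁻) = Q/F = 6038 / 96500 = 0.06257 mol.
4 electrons are transferred per O₂ molecule, so n(O₂) = 0.06257 / 4 = 0.01564 mol.
V = nRT/P = (0.01564 × 8.314 × 279) / (163 × 10³ Pa) = 2.23 × 10⁻⁴ m³ = 0.223 L.

0.223 L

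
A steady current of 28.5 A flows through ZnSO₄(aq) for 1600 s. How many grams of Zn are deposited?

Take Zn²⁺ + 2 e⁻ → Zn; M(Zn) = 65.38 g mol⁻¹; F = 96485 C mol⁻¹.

15.4 g

Q = I·t = 28.50 A × 1600.0 s = 45600 C.
n(e⁻) = Q/F = 45600 / 96485 = 0.4726 mol.
Zn²⁺ + 2 e⁻ → Zn, so n(Zn) = n(e⁻)/2 = 0.2363 mol.
m = n·M = 0.2363 × 65.38 = 15.4 g.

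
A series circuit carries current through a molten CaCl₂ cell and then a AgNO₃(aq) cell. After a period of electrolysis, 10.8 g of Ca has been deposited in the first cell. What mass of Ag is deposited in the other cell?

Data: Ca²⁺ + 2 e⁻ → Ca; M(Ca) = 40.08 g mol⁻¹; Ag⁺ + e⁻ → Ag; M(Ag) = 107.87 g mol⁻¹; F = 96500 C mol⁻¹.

n(Ca) = 10.8 / 40.08 = 0.2695 mol.
Since Ca²⁺ + 2 e⁻ → Ca, n(e⁻) passed = 2 × 0.2695 = 0.5389 mol.
Cells in series carry the same charge, so the same 0.5389 mol of electrons passes through cell 2.
Ag⁺ + e⁻ → Ag, so n(Ag) = 0.5389 / 1 = 0.5389 mol.
m(Ag) = 0.5389 × 107.87 = 58.1 g.

58.1 g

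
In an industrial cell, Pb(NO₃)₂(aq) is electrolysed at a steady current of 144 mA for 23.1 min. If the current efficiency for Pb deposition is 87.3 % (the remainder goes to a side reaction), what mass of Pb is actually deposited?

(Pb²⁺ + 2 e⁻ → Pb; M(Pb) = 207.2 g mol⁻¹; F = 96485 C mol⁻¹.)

0.187 g

Q = I·t = 0.1440 × 1386.0 = 199.6 C.
n(e⁻) = 199.6/96485 = 0.002069 mol; theoretically n(Pb) = 0.002069/2 = 0.001034 mol, m_theo = 0.2143 g.
At 87.3 % efficiency, m_actual = 0.873 × 0.2143 = 0.187 g.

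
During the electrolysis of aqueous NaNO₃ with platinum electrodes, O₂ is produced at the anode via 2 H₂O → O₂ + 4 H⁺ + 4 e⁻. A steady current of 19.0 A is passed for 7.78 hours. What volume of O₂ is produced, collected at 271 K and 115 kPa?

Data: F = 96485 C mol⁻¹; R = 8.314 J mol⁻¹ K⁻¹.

27.0 L

Q = I·t = 19.00 A × 28008 s = 532200 C.
n(e⁻) = Q/F = 532200 / 96485 = 5.515 mol.
4 electrons are transferred per O₂ molecule, so n(O₂) = 5.515 / 4 = 1.379 mol.
V = nRT/P = (1.379 × 8.314 × 271) / (115 × 10³ Pa) = 0.0270 m³ = 27.0 L.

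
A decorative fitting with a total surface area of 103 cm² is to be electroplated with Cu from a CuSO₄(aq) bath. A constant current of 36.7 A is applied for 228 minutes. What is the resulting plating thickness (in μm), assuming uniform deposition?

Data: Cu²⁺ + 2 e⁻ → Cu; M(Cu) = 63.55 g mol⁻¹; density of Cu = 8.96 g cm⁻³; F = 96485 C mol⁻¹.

1790 μm

Q = I·t = 36.70 × 13680 = 502100 C; n(e⁻) = 5.203 mol.
n(Cu) = n(e⁻)/2 = 2.602 mol, so m = 2.602 × 63.55 = 165.3 g.
Volume = m/ρ = 165.3 / 8.96 = 18.45 cm³.
Thickness = V/A = 18.45 / 103 = 0.179 cm = 1790 μm.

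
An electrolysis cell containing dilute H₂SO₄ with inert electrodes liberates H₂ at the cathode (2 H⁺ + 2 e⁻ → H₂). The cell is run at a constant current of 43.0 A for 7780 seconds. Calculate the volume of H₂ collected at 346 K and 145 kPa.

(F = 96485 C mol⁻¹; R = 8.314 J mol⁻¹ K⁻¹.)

Q = I·t = 43.00 A × 7780.0 s = 334500 C.
n(e⁻) = Q/F = 334500 / 96485 = 3.467 mol.
2 electrons are transferred per H₂ molecule, so n(H₂) = 3.467 / 2 = 1.734 mol.
V = nRT/P = (1.734 × 8.314 × 346) / (145 × 10³ Pa) = 0.0344 m³ = 34.4 L.

34.4 L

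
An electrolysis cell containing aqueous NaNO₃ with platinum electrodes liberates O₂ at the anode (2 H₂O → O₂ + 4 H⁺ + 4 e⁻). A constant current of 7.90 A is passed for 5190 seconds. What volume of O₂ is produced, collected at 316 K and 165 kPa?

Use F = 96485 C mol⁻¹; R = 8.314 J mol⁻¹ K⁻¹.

Q = I·t = 7.900 A × 5190.0 s = 41000 C.
n(e⁻) = Q/F = 41000 / 96485 = 0.4249 mol.
4 electrons are transferred per O₂ molecule, so n(O₂) = 0.4249 / 4 = 0.1062 mol.
V = nRT/P = (0.1062 × 8.314 × 316) / (165 × 10³ Pa) = 0.00169 m³ = 1.69 L.

1.69 L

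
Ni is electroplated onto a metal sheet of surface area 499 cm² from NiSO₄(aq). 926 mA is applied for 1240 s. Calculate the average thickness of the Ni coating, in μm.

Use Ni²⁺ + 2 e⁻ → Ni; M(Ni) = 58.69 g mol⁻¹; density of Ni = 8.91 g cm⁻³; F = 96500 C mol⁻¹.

Q = I·t = 0.9260 × 1240.0 = 1148 C; n(e⁻) = 0.01190 mol.
n(Ni) = n(e⁻)/2 = 0.005949 mol, so m = 0.005949 × 58.69 = 0.3492 g.
Volume = m/ρ = 0.3492 / 8.91 = 0.03919 cm³.
Thickness = V/A = 0.03919 / 499 = 7.85 × 10⁻⁵ cm = 0.785 μm.

0.785 μm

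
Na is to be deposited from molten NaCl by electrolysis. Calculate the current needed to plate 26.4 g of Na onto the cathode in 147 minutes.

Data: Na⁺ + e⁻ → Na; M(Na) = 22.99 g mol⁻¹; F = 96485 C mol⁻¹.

n(Na) = 26.4 / 22.99 = 1.148 mol.
n(e⁻) = 1 × 1.148 = 1.148 mol.
Q = n(e⁻)·F = 1.148 × 96485 = 110800 C.
I = Q/t = 110800 / 8820.0 s = 12.6 A.

12.6 A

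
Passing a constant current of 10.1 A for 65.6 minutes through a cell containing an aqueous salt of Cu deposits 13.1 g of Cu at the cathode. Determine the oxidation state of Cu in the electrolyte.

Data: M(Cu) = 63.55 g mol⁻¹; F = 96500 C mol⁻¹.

+2

Q = I·t = 10.10 A × 3936.0 s = 39750 C, so n(e⁻) = 39750/96500 = 0.4120 mol.
n(Cu) deposited = 13.1 / 63.55 = 0.2061 mol.
Electrons per atom = n(e⁻)/n(Cu) = 0.4120 / 0.2061 = 2.00 ≈ 2, so the ion is Cu²⁺.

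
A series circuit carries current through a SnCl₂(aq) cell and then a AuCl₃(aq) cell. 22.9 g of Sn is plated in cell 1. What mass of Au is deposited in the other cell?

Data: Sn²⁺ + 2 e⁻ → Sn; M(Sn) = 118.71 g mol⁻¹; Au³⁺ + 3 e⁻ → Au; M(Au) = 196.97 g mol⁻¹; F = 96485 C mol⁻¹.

25.3 g

n(Sn) = 22.9 / 118.71 = 0.1929 mol.
Since Sn²⁺ + 2 e⁻ → Sn, n(e⁻) passed = 2 × 0.1929 = 0.3858 mol.
Cells in series carry the same charge, so the same 0.3858 mol of electrons passes through cell 2.
Au³⁺ + 3 e⁻ → Au, so n(Au) = 0.3858 / 3 = 0.1286 mol.
m(Au) = 0.1286 × 196.97 = 25.3 g.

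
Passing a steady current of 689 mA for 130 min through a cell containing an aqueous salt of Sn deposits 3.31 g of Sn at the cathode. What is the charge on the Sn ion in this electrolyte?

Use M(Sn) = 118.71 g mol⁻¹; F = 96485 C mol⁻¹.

+2

Q = I·t = 0.6890 A × 7800.0 s = 5374 C, so n(e⁻) = 5374/96485 = 0.05570 mol.
n(Sn) deposited = 3.31 / 118.71 = 0.02788 mol.
Electrons per atom = n(e⁻)/n(Sn) = 0.05570 / 0.02788 = 2.00 ≈ 2, so the ion is Sn²⁺.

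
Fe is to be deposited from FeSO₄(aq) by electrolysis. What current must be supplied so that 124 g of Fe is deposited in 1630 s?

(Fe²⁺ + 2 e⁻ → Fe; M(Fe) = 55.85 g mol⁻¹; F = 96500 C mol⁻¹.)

n(Fe) = 124 / 55.85 = 2.220 mol.
n(e⁻) = 2 × 2.220 = 4.440 mol.
Q = n(e⁻)·F = 4.440 × 96500 = 428500 C.
I = Q/t = 428500 / 1630.0 s = 263 A.

263 A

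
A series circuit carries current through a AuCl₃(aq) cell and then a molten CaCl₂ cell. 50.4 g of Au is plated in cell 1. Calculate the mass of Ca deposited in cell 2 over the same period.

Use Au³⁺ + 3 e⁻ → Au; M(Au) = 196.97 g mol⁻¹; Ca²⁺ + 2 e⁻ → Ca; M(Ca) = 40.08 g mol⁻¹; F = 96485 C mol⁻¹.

15.4 g

n(Au) = 50.4 / 196.97 = 0.2559 mol.
Since Au³⁺ + 3 e⁻ → Au, n(e⁻) passed = 3 × 0.2559 = 0.7676 mol.
Cells in series carry the same charge, so the same 0.7676 mol of electrons passes through cell 2.
Ca²⁺ + 2 e⁻ → Ca, so n(Ca) = 0.7676 / 2 = 0.3838 mol.
m(Ca) = 0.3838 × 40.08 = 15.4 g.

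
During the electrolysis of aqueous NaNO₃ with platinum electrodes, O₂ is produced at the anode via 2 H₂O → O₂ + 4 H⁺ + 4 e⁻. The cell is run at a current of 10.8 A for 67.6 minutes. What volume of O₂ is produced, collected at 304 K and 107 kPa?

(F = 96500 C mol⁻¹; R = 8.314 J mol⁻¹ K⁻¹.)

2.68 L

Q = I·t = 10.80 A × 4056.0 s = 43800 C.
n(e⁻) = Q/F = 43800 / 96500 = 0.4539 mol.
4 electrons are transferred per O₂ molecule, so n(O₂) = 0.4539 / 4 = 0.1135 mol.
V = nRT/P = (0.1135 × 8.314 × 304) / (107 × 10³ Pa) = 0.00268 m³ = 2.68 L.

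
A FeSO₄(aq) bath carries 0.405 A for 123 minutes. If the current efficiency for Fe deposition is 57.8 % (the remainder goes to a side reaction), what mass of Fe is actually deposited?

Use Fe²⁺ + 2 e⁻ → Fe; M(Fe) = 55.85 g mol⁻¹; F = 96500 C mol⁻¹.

0.500 g

Q = I·t = 0.4050 × 7380.0 = 2989 C.
n(e⁻) = 2989/96500 = 0.03097 mol; theoretically n(Fe) = 0.03097/2 = 0.01549 mol, m_theo = 0.8649 g.
At 57.8 % efficiency, m_actual = 0.578 × 0.8649 = 0.500 g.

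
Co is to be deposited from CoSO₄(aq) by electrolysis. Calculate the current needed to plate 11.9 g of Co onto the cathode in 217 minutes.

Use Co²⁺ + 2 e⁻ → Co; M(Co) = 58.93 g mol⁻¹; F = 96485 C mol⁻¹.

2.99 A

n(Co) = 11.9 / 58.93 = 0.2019 mol.
n(e⁻) = 2 × 0.2019 = 0.4039 mol.
Q = n(e⁻)·F = 0.4039 × 96485 = 38970 C.
I = Q/t = 38970 / 13020 s = 2.99 A.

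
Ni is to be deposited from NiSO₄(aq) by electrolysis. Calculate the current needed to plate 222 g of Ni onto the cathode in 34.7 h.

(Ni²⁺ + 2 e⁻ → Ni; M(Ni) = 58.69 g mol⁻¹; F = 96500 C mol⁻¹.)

n(Ni) = 222 / 58.69 = 3.783 mol.
n(e⁻) = 2 × 3.783 = 7.565 mol.
Q = n(e⁻)·F = 7.565 × 96500 = 730000 C.
I = Q/t = 730000 / 124920 s = 5.84 A.

5.84 A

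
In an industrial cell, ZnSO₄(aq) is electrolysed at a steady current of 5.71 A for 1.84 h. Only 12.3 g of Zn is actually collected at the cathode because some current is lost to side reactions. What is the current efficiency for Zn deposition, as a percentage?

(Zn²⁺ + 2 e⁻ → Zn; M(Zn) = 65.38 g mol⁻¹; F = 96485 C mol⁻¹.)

Q = I·t = 5.710 × 6624.0 = 37820 C; n(e⁻) = 37820/96485 = 0.3920 mol.
Theoretical n(Zn) = n(e⁻)/2 = 0.1960 mol, i.e. m_theo = 0.1960 × 65.38 = 12.81 g.
Efficiency = m_actual / m_theo = 12.3 / 12.81 = 96.0 %.

96.0 %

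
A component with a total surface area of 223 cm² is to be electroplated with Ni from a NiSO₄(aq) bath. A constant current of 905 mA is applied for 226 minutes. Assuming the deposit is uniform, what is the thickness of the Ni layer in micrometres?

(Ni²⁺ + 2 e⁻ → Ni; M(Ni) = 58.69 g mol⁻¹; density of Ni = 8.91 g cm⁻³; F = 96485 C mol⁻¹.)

18.8 μm

Q = I·t = 0.9050 × 13560 = 12270 C; n(e⁻) = 0.1272 mol.
n(Ni) = n(e⁻)/2 = 0.06359 mol, so m = 0.06359 × 58.69 = 3.732 g.
Volume = m/ρ = 3.732 / 8.91 = 0.4189 cm³.
Thickness = V/A = 0.4189 / 223 = 0.00188 cm = 18.8 μm.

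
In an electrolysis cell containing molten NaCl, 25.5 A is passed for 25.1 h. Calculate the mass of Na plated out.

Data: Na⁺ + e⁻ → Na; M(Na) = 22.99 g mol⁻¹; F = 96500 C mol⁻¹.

Q = I·t = 25.50 A × 90360 s = 2304000 C.
n(e⁻) = Q/F = 2304000 / 96500 = 23.88 mol.
Na⁺ + e⁻ → Na, so n(Na) = n(e⁻)/1 = 23.88 mol.
m = n·M = 23.88 × 22.99 = 549 g.

549 g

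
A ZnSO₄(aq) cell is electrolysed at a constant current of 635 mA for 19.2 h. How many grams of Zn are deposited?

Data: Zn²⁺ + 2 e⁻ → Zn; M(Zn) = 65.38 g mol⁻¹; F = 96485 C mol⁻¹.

Q = I·t = 0.6350 A × 69120 s = 43890 C.
n(e⁻) = Q/F = 43890 / 96485 = 0.4549 mol.
Zn²⁺ + 2 e⁻ → Zn, so n(Zn) = n(e⁻)/2 = 0.2275 mol.
m = n·M = 0.2275 × 65.38 = 14.9 g.

14.9 g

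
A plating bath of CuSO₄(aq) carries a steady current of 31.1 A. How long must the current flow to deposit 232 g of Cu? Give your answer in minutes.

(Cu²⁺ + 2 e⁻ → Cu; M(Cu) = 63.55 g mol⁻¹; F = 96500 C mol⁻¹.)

n(Cu) = m/M = 232 / 63.55 = 3.651 mol.
Each Cu atom requires 2 electrons, so n(e⁻) = 2 × 3.651 = 7.301 mol.
Q = n(e⁻)·F = 7.301 × 96500 = 704600 C.
t = Q/I = 704600 / 31.10 A = 22660 s = 378 min.

378 min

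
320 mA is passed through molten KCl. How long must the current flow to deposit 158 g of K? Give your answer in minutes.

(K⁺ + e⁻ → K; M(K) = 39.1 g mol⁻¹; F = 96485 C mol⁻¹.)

20300 min

n(K) = m/M = 158 / 39.1 = 4.041 mol.
Each K atom requires 1 electron, so n(e⁻) = 1 × 4.041 = 4.041 mol.
Q = n(e⁻)·F = 4.041 × 96485 = 389900 C.
t = Q/I = 389900 / 0.3200 A = 1218000 s = 20300 min.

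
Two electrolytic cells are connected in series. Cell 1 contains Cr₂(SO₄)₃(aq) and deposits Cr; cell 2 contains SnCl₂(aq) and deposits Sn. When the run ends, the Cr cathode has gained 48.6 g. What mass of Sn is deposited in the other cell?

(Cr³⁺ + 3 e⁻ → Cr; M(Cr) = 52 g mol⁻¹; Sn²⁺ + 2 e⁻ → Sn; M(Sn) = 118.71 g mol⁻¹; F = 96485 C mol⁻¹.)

166 g

n(Cr) = 48.6 / 52 = 0.9346 mol.
Since Cr³⁺ + 3 e⁻ → Cr, n(e⁻) passed = 3 × 0.9346 = 2.804 mol.
Cells in series carry the same charge, so the same 2.804 mol of electrons passes through cell 2.
Sn²⁺ + 2 e⁻ → Sn, so n(Sn) = 2.804 / 2 = 1.402 mol.
m(Sn) = 1.402 × 118.71 = 166 g.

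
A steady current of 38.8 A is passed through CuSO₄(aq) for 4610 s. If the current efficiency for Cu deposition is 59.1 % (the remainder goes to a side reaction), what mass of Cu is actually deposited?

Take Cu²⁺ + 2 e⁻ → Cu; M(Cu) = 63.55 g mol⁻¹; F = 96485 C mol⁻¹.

Q = I·t = 38.80 × 4610.0 = 178900 C.
n(e⁻) = 178900/96485 = 1.854 mol; theoretically n(Cu) = 1.854/2 = 0.9269 mol, m_theo = 58.91 g.
At 59.1 % efficiency, m_actual = 0.591 × 58.91 = 34.8 g.

34.8 g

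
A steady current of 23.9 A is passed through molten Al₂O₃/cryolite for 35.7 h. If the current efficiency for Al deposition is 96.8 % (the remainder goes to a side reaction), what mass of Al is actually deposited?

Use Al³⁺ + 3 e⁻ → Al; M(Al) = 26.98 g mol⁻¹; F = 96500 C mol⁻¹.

277 g

Q = I·t = 23.90 × 128520 = 3072000 C.
n(e⁻) = 3072000/96500 = 31.83 mol; theoretically n(Al) = 31.83/3 = 10.61 mol, m_theo = 286.3 g.
At 96.8 % efficiency, m_actual = 0.968 × 286.3 = 277 g.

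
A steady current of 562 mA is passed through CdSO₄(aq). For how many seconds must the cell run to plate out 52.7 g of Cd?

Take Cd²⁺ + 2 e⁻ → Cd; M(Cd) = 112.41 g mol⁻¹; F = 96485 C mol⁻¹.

n(Cd) = m/M = 52.7 / 112.41 = 0.4688 mol.
Each Cd atom requires 2 electrons, so n(e⁻) = 2 × 0.4688 = 0.9376 mol.
Q = n(e⁻)·F = 0.9376 × 96485 = 90470 C.
t = Q/I = 90470 / 0.5620 A = 161000 s.

1.61 × 10⁵ s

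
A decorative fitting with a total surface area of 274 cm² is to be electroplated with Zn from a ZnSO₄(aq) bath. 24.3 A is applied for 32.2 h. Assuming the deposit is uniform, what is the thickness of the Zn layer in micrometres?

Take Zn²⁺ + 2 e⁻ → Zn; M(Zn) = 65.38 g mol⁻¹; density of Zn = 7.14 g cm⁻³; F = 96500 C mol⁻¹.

Q = I·t = 24.30 × 115920 = 2817000 C; n(e⁻) = 29.19 mol.
n(Zn) = n(e⁻)/2 = 14.60 mol, so m = 14.60 × 65.38 = 954.2 g.
Volume = m/ρ = 954.2 / 7.14 = 133.6 cm³.
Thickness = V/A = 133.6 / 274 = 0.488 cm = 4880 μm.

4880 μm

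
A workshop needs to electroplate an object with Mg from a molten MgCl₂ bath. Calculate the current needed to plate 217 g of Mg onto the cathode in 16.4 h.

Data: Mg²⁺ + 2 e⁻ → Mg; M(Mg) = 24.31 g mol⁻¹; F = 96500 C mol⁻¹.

29.2 A

n(Mg) = 217 / 24.31 = 8.926 mol.
n(e⁻) = 2 × 8.926 = 17.85 mol.
Q = n(e⁻)·F = 17.85 × 96500 = 1723000 C.
I = Q/t = 1723000 / 59040 s = 29.2 A.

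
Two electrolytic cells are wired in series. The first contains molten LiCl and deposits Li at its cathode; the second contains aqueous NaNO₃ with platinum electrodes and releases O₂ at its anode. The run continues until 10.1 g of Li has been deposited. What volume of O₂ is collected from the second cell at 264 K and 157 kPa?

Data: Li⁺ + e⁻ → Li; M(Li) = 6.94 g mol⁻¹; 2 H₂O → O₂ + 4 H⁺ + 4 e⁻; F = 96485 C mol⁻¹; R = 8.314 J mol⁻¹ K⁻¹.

5.09 L

n(Li) = 10.1 / 6.94 = 1.455 mol, so n(e⁻) = 1 × 1.455 = 1.455 mol.
The cells are in series, so the same 1.455 mol of electrons passes through the second cell.
2 H₂O → O₂ + 4 H⁺ + 4 e⁻ — 4 mol e⁻ per mol O₂, so n(O₂) = 1.455/4 = 0.3638 mol.
V = nRT/P = (0.3638 × 8.314 × 264) / (157 × 10³) = 0.00509 m³ = 5.09 L.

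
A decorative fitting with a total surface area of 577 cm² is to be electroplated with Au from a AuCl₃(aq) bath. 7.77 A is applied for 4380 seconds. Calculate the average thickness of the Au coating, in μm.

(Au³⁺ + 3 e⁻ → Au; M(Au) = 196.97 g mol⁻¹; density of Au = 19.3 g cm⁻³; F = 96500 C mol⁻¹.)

20.8 μm

Q = I·t = 7.770 × 4380.0 = 34030 C; n(e⁻) = 0.3527 mol.
n(Au) = n(e⁻)/3 = 0.1176 mol, so m = 0.1176 × 196.97 = 23.16 g.
Volume = m/ρ = 23.16 / 19.3 = 1.200 cm³.
Thickness = V/A = 1.200 / 577 = 0.00208 cm = 20.8 μm.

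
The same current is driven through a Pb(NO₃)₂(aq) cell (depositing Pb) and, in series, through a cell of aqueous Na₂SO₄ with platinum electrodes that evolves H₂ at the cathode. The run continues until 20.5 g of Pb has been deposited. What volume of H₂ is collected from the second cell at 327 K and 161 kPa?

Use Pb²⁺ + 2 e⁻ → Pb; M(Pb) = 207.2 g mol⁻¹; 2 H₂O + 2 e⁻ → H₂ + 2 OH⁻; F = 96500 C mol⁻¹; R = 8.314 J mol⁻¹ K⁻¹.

1.67 L

n(Pb) = 20.5 / 207.2 = 0.09894 mol, so n(e⁻) = 2 × 0.09894 = 0.1979 mol.
The cells are in series, so the same 0.1979 mol of electrons passes through the second cell.
2 H₂O + 2 e⁻ → H₂ + 2 OH⁻ — 2 mol e⁻ per mol H₂, so n(H₂) = 0.1979/2 = 0.09894 mol.
V = nRT/P = (0.09894 × 8.314 × 327) / (161 × 10³) = 0.00167 m³ = 1.67 L.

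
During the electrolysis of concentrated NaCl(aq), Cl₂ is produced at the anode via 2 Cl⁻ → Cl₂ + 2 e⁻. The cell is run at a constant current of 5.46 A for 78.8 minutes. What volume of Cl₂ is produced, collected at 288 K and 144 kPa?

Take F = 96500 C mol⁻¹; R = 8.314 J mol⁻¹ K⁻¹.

Q = I·t = 5.460 A × 4728.0 s = 25810 C.
n(e⁻) = Q/F = 25810 / 96500 = 0.2675 mol.
2 electrons are transferred per Cl₂ molecule, so n(Cl₂) = 0.2675 / 2 = 0.1338 mol.
V = nRT/P = (0.1338 × 8.314 × 288) / (144 × 10³ Pa) = 0.00222 m³ = 2.22 L.

2.22 L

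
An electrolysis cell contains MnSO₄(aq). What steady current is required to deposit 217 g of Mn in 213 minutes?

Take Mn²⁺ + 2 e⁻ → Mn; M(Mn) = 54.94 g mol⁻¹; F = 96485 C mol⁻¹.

59.6 A

n(Mn) = 217 / 54.94 = 3.950 mol.
n(e⁻) = 2 × 3.950 = 7.900 mol.
Q = n(e⁻)·F = 7.900 × 96485 = 762200 C.
I = Q/t = 762200 / 12780 s = 59.6 A.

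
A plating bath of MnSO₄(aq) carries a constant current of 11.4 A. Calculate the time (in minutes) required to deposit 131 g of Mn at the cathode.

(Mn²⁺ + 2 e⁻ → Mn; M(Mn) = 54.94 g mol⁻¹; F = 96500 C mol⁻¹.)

n(Mn) = m/M = 131 / 54.94 = 2.384 mol.
Each Mn atom requires 2 electrons, so n(e⁻) = 2 × 2.384 = 4.769 mol.
Q = n(e⁻)·F = 4.769 × 96500 = 460200 C.
t = Q/I = 460200 / 11.40 A = 40370 s = 673 min.

673 min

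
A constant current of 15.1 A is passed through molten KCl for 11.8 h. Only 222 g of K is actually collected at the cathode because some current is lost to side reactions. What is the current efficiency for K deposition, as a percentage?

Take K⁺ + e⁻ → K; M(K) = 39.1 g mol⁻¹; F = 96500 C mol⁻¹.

85.4 %

Q = I·t = 15.10 × 42480 = 641400 C; n(e⁻) = 641400/96500 = 6.647 mol.
Theoretical n(K) = n(e⁻)/1 = 6.647 mol, i.e. m_theo = 6.647 × 39.1 = 259.9 g.
Efficiency = m_actual / m_theo = 222 / 259.9 = 85.4 %.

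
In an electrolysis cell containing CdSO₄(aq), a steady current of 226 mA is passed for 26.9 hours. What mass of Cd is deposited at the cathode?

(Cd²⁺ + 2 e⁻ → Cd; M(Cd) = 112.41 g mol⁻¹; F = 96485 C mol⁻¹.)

12.7 g

Q = I·t = 0.2260 A × 96840 s = 21890 C.
n(e⁻) = Q/F = 21890 / 96485 = 0.2268 mol.
Cd²⁺ + 2 e⁻ → Cd, so n(Cd) = n(e⁻)/2 = 0.1134 mol.
m = n·M = 0.1134 × 112.41 = 12.7 g.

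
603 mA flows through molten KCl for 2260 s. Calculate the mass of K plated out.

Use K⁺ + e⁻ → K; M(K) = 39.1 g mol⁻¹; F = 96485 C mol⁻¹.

Q = I·t = 0.6030 A × 2260.0 s = 1363 C.
n(e⁻) = Q/F = 1363 / 96485 = 0.01412 mol.
K⁺ + e⁻ → K, so n(K) = n(e⁻)/1 = 0.01412 mol.
m = n·M = 0.01412 × 39.1 = 0.552 g.

0.552 g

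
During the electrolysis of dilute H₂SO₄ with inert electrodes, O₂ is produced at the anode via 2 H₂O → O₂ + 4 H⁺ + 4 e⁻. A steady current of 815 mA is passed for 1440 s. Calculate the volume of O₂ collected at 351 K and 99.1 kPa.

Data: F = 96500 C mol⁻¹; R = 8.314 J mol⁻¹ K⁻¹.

0.0895 L

Q = I·t = 0.8150 A × 1440.0 s = 1174 C.
n(e⁻) = Q/F = 1174 / 96500 = 0.01216 mol.
4 electrons are transferred per O₂ molecule, so n(O₂) = 0.01216 / 4 = 0.003040 mol.
V = nRT/P = (0.003040 × 8.314 × 351) / (99.1 × 10³ Pa) = 8.95 × 10⁻⁵ m³ = 0.0895 L.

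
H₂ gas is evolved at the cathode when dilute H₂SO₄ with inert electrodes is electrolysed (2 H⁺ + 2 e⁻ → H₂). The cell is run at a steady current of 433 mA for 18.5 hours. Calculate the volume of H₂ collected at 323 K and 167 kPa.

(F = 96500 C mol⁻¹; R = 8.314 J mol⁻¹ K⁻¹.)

Q = I·t = 0.4330 A × 66600 s = 28840 C.
n(e⁻) = Q/F = 28840 / 96500 = 0.2988 mol.
2 electrons are transferred per H₂ molecule, so n(H₂) = 0.2988 / 2 = 0.1494 mol.
V = nRT/P = (0.1494 × 8.314 × 323) / (167 × 10³ Pa) = 0.00240 m³ = 2.40 L.

2.40 L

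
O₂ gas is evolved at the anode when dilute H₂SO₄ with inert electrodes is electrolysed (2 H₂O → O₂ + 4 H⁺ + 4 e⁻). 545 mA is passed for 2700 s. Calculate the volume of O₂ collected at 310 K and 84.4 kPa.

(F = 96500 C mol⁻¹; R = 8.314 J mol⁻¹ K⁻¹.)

0.116 L

Q = I·t = 0.5450 A × 2700.0 s = 1472 C.
n(e⁻) = Q/F = 1472 / 96500 = 0.01525 mol.
4 electrons are transferred per O₂ molecule, so n(O₂) = 0.01525 / 4 = 0.003812 mol.
V = nRT/P = (0.003812 × 8.314 × 310) / (84.4 × 10³ Pa) = 1.16 × 10⁻⁴ m³ = 0.116 L.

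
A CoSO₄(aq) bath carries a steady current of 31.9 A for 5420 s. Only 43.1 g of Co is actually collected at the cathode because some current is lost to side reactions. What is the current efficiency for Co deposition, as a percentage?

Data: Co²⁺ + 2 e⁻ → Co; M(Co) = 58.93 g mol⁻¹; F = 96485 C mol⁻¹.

81.6 %

Q = I·t = 31.90 × 5420.0 = 172900 C; n(e⁻) = 172900/96485 = 1.792 mol.
Theoretical n(Co) = n(e⁻)/2 = 0.8960 mol, i.e. m_theo = 0.8960 × 58.93 = 52.80 g.
Efficiency = m_actual / m_theo = 43.1 / 52.80 = 81.6 %.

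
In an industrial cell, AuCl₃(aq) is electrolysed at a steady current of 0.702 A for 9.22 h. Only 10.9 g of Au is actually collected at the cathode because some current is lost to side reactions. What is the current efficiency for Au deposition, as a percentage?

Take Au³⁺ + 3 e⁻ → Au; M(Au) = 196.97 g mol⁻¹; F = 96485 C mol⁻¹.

Q = I·t = 0.7020 × 33192 = 23300 C; n(e⁻) = 23300/96485 = 0.2415 mol.
Theoretical n(Au) = n(e⁻)/3 = 0.08050 mol, i.e. m_theo = 0.08050 × 196.97 = 15.86 g.
Efficiency = m_actual / m_theo = 10.9 / 15.86 = 68.7 %.

68.7 %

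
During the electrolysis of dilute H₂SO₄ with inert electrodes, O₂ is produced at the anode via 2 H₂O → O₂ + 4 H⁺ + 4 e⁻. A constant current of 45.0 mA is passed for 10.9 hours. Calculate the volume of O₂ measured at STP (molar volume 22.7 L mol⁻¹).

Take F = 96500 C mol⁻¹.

Q = I·t = 0.04500 A × 39240 s = 1766 C.
n(e⁻) = Q/F = 1766 / 96500 = 0.01830 mol.
4 electrons are transferred per O₂ molecule, so n(O₂) = 0.01830 / 4 = 0.004575 mol.
V = n × V_m = 0.004575 × 22.7 = 0.104 L.

0.104 L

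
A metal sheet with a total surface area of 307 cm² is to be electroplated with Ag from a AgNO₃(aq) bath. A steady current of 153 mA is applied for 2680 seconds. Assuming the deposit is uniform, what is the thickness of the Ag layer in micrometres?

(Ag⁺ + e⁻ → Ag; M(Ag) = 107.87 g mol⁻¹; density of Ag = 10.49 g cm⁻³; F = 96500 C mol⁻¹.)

1.42 μm

Q = I·t = 0.1530 × 2680.0 = 410.0 C; n(e⁻) = 0.004249 mol.
n(Ag) = n(e⁻)/1 = 0.004249 mol, so m = 0.004249 × 107.87 = 0.4584 g.
Volume = m/ρ = 0.4584 / 10.49 = 0.04369 cm³.
Thickness = V/A = 0.04369 / 307 = 1.42 × 10⁻⁴ cm = 1.42 μm.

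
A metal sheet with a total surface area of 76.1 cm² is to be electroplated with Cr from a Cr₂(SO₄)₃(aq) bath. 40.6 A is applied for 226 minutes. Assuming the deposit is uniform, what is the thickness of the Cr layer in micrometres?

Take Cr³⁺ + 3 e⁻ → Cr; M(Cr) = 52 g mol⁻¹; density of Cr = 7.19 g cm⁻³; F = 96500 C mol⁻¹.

1810 μm

Q = I·t = 40.60 × 13560 = 550500 C; n(e⁻) = 5.705 mol.
n(Cr) = n(e⁻)/3 = 1.902 mol, so m = 1.902 × 52 = 98.89 g.
Volume = m/ρ = 98.89 / 7.19 = 13.75 cm³.
Thickness = V/A = 13.75 / 76.1 = 0.181 cm = 1810 μm.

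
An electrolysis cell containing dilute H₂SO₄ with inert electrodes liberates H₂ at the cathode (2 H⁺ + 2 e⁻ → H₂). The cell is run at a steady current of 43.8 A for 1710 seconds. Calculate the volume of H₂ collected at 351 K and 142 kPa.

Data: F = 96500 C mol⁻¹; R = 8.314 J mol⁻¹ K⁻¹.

7.98 L

Q = I·t = 43.80 A × 1710.0 s = 74900 C.
n(e⁻) = Q/F = 74900 / 96500 = 0.7761 mol.
2 electrons are transferred per H₂ molecule, so n(H₂) = 0.7761 / 2 = 0.3881 mol.
V = nRT/P = (0.3881 × 8.314 × 351) / (142 × 10³ Pa) = 0.00798 m³ = 7.98 L.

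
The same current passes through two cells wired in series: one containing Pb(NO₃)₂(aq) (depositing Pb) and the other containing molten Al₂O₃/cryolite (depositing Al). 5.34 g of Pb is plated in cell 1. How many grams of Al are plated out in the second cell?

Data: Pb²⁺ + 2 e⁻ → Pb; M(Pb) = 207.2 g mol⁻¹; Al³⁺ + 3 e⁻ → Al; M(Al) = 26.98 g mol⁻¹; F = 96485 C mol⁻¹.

n(Pb) = 5.34 / 207.2 = 0.02577 mol.
Since Pb²⁺ + 2 e⁻ → Pb, n(e⁻) passed = 2 × 0.02577 = 0.05154 mol.
Cells in series carry the same charge, so the same 0.05154 mol of electrons passes through cell 2.
Al³⁺ + 3 e⁻ → Al, so n(Al) = 0.05154 / 3 = 0.01718 mol.
m(Al) = 0.01718 × 26.98 = 0.464 g.

0.464 g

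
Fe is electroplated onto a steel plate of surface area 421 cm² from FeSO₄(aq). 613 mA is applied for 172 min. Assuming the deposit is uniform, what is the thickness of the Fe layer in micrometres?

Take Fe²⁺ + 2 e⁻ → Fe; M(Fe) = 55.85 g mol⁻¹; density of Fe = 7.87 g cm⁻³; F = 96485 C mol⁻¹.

Q = I·t = 0.6130 × 10320 = 6326 C; n(e⁻) = 0.06557 mol.
n(Fe) = n(e⁻)/2 = 0.03278 mol, so m = 0.03278 × 55.85 = 1.831 g.
Volume = m/ρ = 1.831 / 7.87 = 0.2326 cm³.
Thickness = V/A = 0.2326 / 421 = 5.53 × 10⁻⁴ cm = 5.53 μm.

5.53 μm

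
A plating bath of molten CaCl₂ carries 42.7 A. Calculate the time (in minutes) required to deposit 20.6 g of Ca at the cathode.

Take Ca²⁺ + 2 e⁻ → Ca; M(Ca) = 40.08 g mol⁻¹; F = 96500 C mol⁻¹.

n(Ca) = m/M = 20.6 / 40.08 = 0.5140 mol.
Each Ca atom requires 2 electrons, so n(e⁻) = 2 × 0.5140 = 1.028 mol.
Q = n(e⁻)·F = 1.028 × 96500 = 99200 C.
t = Q/I = 99200 / 42.70 A = 2323 s = 38.7 min.

38.7 min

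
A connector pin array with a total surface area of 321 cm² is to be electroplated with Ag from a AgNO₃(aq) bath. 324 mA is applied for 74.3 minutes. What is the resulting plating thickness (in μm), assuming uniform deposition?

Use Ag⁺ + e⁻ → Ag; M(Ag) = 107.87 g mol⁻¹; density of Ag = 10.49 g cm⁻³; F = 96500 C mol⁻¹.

Q = I·t = 0.3240 × 4458.0 = 1444 C; n(e⁻) = 0.01497 mol.
n(Ag) = n(e⁻)/1 = 0.01497 mol, so m = 0.01497 × 107.87 = 1.615 g.
Volume = m/ρ = 1.615 / 10.49 = 0.1539 cm³.
Thickness = V/A = 0.1539 / 321 = 4.79 × 10⁻⁴ cm = 4.79 μm.

4.79 μm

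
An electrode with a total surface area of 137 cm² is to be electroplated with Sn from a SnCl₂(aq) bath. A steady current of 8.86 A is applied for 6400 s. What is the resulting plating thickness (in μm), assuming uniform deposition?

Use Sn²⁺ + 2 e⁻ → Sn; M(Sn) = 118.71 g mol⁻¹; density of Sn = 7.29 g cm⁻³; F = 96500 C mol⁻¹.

349 μm

Q = I·t = 8.860 × 6400.0 = 56700 C; n(e⁻) = 0.5876 mol.
n(Sn) = n(e⁻)/2 = 0.2938 mol, so m = 0.2938 × 118.71 = 34.88 g.
Volume = m/ρ = 34.88 / 7.29 = 4.784 cm³.
Thickness = V/A = 4.784 / 137 = 0.0349 cm = 349 μm.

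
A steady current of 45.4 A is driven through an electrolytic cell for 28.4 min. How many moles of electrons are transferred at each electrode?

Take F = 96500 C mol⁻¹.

0.802 mol

Q = I·t = 45.40 A × 1704.0 s = 77360 C.
n(e⁻) = Q/F = 77360 / 96500 = 0.802 mol.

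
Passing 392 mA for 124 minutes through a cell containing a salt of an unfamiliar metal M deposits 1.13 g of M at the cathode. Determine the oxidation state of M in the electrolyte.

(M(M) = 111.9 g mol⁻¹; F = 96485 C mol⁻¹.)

Q = I·t = 0.3920 A × 7440.0 s = 2916 C, so n(e⁻) = 2916/96485 = 0.03023 mol.
n(M) deposited = 1.13 / 111.9 = 0.01010 mol.
Electrons per atom = n(e⁻)/n(M) = 0.03023 / 0.01010 = 2.99 ≈ 3, so the ion is M³⁺.

+3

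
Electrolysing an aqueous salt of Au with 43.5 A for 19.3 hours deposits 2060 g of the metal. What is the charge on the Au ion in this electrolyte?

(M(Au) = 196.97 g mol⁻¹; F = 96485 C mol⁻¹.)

Q = I·t = 43.50 A × 69480 s = 3022000 C, so n(e⁻) = 3022000/96485 = 31.32 mol.
n(Au) deposited = 2060 / 196.97 = 10.46 mol.
Electrons per atom = n(e⁻)/n(Au) = 31.32 / 10.46 = 3.00 ≈ 3, so the ion is Au³⁺.

+3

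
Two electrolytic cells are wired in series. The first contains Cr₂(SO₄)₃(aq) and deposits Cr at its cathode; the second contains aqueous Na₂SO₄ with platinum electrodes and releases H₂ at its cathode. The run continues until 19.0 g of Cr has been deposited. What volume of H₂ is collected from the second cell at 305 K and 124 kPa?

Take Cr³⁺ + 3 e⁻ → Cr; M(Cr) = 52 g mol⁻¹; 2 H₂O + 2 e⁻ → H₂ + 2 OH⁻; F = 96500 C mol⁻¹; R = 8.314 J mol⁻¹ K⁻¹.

n(Cr) = 19.0 / 52 = 0.3654 mol, so n(e⁻) = 3 × 0.3654 = 1.096 mol.
The cells are in series, so the same 1.096 mol of electrons passes through the second cell.
2 H₂O + 2 e⁻ → H₂ + 2 OH⁻ — 2 mol e⁻ per mol H₂, so n(H₂) = 1.096/2 = 0.5481 mol.
V = nRT/P = (0.5481 × 8.314 × 305) / (124 × 10³) = 0.0112 m³ = 11.2 L.

11.2 L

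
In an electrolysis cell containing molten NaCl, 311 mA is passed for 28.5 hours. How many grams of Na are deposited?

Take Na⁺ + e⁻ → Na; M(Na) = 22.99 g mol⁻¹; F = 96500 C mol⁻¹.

7.60 g

Q = I·t = 0.3110 A × 102600 s = 31910 C.
n(e⁻) = Q/F = 31910 / 96500 = 0.3307 mol.
Na⁺ + e⁻ → Na, so n(Na) = n(e⁻)/1 = 0.3307 mol.
m = n·M = 0.3307 × 22.99 = 7.60 g.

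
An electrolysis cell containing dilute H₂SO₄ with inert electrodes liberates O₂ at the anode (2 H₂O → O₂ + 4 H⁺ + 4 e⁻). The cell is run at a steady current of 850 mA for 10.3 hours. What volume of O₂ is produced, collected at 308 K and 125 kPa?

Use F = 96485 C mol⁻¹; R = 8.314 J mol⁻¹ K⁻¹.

1.67 L

Q = I·t = 0.8500 A × 37080 s = 31520 C.
n(e⁻) = Q/F = 31520 / 96485 = 0.3267 mol.
4 electrons are transferred per O₂ molecule, so n(O₂) = 0.3267 / 4 = 0.08167 mol.
V = nRT/P = (0.08167 × 8.314 × 308) / (125 × 10³ Pa) = 0.00167 m³ = 1.67 L.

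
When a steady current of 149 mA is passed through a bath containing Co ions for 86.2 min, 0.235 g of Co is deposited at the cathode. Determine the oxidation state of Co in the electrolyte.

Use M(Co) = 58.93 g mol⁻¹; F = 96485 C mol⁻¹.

Q = I·t = 0.1490 A × 5172.0 s = 770.6 C, so n(e⁻) = 770.6/96485 = 0.007987 mol.
n(Co) deposited = 0.235 / 58.93 = 0.003988 mol.
Electrons per atom = n(e⁻)/n(Co) = 0.007987 / 0.003988 = 2.00 ≈ 2, so the ion is Co²⁺.

+2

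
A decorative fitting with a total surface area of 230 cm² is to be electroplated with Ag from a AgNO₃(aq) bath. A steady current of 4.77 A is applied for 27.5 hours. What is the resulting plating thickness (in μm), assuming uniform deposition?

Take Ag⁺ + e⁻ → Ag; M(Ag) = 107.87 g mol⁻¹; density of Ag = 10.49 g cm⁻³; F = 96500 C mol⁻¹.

2190 μm

Q = I·t = 4.770 × 99000 = 472200 C; n(e⁻) = 4.894 mol.
n(Ag) = n(e⁻)/1 = 4.894 mol, so m = 4.894 × 107.87 = 527.9 g.
Volume = m/ρ = 527.9 / 10.49 = 50.32 cm³.
Thickness = V/A = 50.32 / 230 = 0.219 cm = 2190 μm.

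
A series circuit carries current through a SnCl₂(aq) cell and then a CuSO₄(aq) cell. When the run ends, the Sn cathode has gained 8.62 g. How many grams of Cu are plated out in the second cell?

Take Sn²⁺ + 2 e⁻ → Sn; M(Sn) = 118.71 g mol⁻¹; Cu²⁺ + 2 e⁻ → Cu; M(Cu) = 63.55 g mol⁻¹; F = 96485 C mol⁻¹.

4.61 g

n(Sn) = 8.62 / 118.71 = 0.07261 mol.
Since Sn²⁺ + 2 e⁻ → Sn, n(e⁻) passed = 2 × 0.07261 = 0.1452 mol.
Cells in series carry the same charge, so the same 0.1452 mol of electrons passes through cell 2.
Cu²⁺ + 2 e⁻ → Cu, so n(Cu) = 0.1452 / 2 = 0.07261 mol.
m(Cu) = 0.07261 × 63.55 = 4.61 g.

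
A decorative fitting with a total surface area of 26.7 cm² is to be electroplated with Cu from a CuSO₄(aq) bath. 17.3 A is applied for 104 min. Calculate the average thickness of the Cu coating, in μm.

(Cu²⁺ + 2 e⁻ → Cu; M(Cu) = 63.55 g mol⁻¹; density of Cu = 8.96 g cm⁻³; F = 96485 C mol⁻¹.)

1490 μm

Q = I·t = 17.30 × 6240.0 = 108000 C; n(e⁻) = 1.119 mol.
n(Cu) = n(e⁻)/2 = 0.5594 mol, so m = 0.5594 × 63.55 = 35.55 g.
Volume = m/ρ = 35.55 / 8.96 = 3.968 cm³.
Thickness = V/A = 3.968 / 26.7 = 0.149 cm = 1490 μm.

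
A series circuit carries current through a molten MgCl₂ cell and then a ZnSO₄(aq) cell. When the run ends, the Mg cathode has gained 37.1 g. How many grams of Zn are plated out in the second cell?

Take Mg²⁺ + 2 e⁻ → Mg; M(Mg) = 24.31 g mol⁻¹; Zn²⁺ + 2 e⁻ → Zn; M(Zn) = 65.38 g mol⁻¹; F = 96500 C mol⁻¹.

n(Mg) = 37.1 / 24.31 = 1.526 mol.
Since Mg²⁺ + 2 e⁻ → Mg, n(e⁻) passed = 2 × 1.526 = 3.052 mol.
Cells in series carry the same charge, so the same 3.052 mol of electrons passes through cell 2.
Zn²⁺ + 2 e⁻ → Zn, so n(Zn) = 3.052 / 2 = 1.526 mol.
m(Zn) = 1.526 × 65.38 = 99.8 g.

99.8 g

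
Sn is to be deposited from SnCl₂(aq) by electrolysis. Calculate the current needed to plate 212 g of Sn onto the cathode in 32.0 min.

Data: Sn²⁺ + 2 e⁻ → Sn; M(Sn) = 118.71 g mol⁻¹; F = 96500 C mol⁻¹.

180 A

n(Sn) = 212 / 118.71 = 1.786 mol.
n(e⁻) = 2 × 1.786 = 3.572 mol.
Q = n(e⁻)·F = 3.572 × 96500 = 344700 C.
I = Q/t = 344700 / 1920.0 s = 180 A.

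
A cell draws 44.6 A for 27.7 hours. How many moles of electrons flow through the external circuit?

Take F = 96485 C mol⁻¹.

46.1 mol

Q = I·t = 44.60 A × 99720 s = 4448000 C.
n(e⁻) = Q/F = 4448000 / 96485 = 46.1 mol.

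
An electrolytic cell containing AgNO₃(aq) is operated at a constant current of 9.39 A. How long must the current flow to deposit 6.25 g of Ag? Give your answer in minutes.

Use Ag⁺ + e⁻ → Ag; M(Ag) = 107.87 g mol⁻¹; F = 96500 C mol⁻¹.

n(Ag) = m/M = 6.25 / 107.87 = 0.05794 mol.
Each Ag atom requires 1 electron, so n(e⁻) = 1 × 0.05794 = 0.05794 mol.
Q = n(e⁻)·F = 0.05794 × 96500 = 5591 C.
t = Q/I = 5591 / 9.390 A = 595.4 s = 9.92 min.

9.92 min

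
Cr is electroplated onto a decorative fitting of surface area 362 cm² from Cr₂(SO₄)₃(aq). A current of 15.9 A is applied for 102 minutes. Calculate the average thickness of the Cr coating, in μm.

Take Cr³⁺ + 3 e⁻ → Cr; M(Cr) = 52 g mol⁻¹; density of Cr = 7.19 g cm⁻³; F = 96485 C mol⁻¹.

Q = I·t = 15.90 × 6120.0 = 97310 C; n(e⁻) = 1.009 mol.
n(Cr) = n(e⁻)/3 = 0.3362 mol, so m = 0.3362 × 52 = 17.48 g.
Volume = m/ρ = 17.48 / 7.19 = 2.431 cm³.
Thickness = V/A = 2.431 / 362 = 0.00672 cm = 67.2 μm.

67.2 μm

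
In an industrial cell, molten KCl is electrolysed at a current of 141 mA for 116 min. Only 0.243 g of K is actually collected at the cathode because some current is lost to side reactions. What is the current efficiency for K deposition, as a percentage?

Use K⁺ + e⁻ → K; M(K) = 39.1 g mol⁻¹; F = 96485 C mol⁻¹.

61.1 %

Q = I·t = 0.1410 × 6960.0 = 981.4 C; n(e⁻) = 981.4/96485 = 0.01017 mol.
Theoretical n(K) = n(e⁻)/1 = 0.01017 mol, i.e. m_theo = 0.01017 × 39.1 = 0.3977 g.
Efficiency = m_actual / m_theo = 0.243 / 0.3977 = 61.1 %.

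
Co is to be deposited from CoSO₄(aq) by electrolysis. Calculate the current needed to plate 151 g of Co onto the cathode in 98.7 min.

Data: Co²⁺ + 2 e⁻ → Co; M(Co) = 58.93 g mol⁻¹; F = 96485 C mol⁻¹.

83.5 A

n(Co) = 151 / 58.93 = 2.562 mol.
n(e⁻) = 2 × 2.562 = 5.125 mol.
Q = n(e⁻)·F = 5.125 × 96485 = 494500 C.
I = Q/t = 494500 / 5922.0 s = 83.5 A.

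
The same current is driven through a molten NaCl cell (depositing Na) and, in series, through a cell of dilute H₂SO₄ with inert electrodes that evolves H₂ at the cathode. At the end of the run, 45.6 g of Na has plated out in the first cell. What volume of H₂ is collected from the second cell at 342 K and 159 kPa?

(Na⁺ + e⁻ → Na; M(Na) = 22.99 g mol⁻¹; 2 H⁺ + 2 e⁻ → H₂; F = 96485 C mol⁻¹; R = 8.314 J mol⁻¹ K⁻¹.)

17.7 L

n(Na) = 45.6 / 22.99 = 1.983 mol, so n(e⁻) = 1 × 1.983 = 1.983 mol.
The cells are in series, so the same 1.983 mol of electrons passes through the second cell.
2 H⁺ + 2 e⁻ → H₂ — 2 mol e⁻ per mol H₂, so n(H₂) = 1.983/2 = 0.9917 mol.
V = nRT/P = (0.9917 × 8.314 × 342) / (159 × 10³) = 0.0177 m³ = 17.7 L.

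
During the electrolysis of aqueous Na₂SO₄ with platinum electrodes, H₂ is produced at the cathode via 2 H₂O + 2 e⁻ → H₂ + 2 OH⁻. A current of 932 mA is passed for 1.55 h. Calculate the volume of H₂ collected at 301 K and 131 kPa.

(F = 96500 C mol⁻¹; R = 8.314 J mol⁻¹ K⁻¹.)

Q = I·t = 0.9320 A × 5580.0 s = 5201 C.
n(e⁻) = Q/F = 5201 / 96500 = 0.05389 mol.
2 electrons are transferred per H₂ molecule, so n(H₂) = 0.05389 / 2 = 0.02695 mol.
V = nRT/P = (0.02695 × 8.314 × 301) / (131 × 10³ Pa) = 5.15 × 10⁻⁴ m³ = 0.515 L.

0.515 L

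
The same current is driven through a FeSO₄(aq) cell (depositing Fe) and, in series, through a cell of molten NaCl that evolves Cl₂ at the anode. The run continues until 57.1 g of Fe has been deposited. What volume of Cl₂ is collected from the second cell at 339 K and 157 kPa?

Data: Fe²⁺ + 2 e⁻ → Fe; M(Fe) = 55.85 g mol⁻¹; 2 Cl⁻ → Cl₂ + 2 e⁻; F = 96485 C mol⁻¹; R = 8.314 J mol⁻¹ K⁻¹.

18.4 L

n(Fe) = 57.1 / 55.85 = 1.022 mol, so n(e⁻) = 2 × 1.022 = 2.045 mol.
The cells are in series, so the same 2.045 mol of electrons passes through the second cell.
2 Cl⁻ → Cl₂ + 2 e⁻ — 2 mol e⁻ per mol Cl₂, so n(Cl₂) = 2.045/2 = 1.022 mol.
V = nRT/P = (1.022 × 8.314 × 339) / (157 × 10³) = 0.0184 m³ = 18.4 L.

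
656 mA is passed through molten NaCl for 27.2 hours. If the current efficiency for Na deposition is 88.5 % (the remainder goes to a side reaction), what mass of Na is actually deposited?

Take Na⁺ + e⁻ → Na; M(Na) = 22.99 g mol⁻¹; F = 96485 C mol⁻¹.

Q = I·t = 0.6560 × 97920 = 64240 C.
n(e⁻) = 64240/96485 = 0.6658 mol; theoretically n(Na) = 0.6658/1 = 0.6658 mol, m_theo = 15.31 g.
At 88.5 % efficiency, m_actual = 0.885 × 15.31 = 13.5 g.

13.5 g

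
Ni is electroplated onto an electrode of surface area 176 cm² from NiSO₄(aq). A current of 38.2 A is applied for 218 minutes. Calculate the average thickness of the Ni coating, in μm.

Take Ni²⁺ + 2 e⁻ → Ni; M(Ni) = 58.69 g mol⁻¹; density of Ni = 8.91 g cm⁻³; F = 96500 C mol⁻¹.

Q = I·t = 38.20 × 13080 = 499700 C; n(e⁻) = 5.178 mol.
n(Ni) = n(e⁻)/2 = 2.589 mol, so m = 2.589 × 58.69 = 151.9 g.
Volume = m/ρ = 151.9 / 8.91 = 17.05 cm³.
Thickness = V/A = 17.05 / 176 = 0.0969 cm = 969 μm.

969 μm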